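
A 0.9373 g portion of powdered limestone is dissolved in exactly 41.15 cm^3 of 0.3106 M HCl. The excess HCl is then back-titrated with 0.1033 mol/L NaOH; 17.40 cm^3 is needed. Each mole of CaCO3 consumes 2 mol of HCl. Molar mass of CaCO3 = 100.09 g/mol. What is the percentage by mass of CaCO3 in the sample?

Total n(HCl) added = 0.3106 x 0.04115 = 0.01278 mol.
n(NaOH) used = 0.1033 x 0.01740 = 0.001797 mol, which equals the excess n(HCl).
So n(HCl) consumed by the sample = 0.01278 - 0.001797 = 0.01098 mol.
n(CaCO3) = 0.01098 / 2 = 0.005492 mol.
mass CaCO3 = 0.005492 x 100.09 = 0.5497 g, so %CaCO3 = 0.5497/0.9373 x 100 = 58.6%.

58.6%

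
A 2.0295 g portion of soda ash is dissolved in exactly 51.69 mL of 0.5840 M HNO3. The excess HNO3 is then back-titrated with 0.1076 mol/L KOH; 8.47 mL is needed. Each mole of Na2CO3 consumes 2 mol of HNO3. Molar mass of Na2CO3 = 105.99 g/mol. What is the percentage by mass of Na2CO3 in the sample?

76.4%

Total n(HNO3) added = 0.5840 x 0.05169 = 0.03019 mol.
n(KOH) used = 0.1076 x 0.008470 = 0.0009114 mol, which equals the excess n(HNO3).
So n(HNO3) consumed by the sample = 0.03019 - 0.0009114 = 0.02928 mol.
n(Na2CO3) = 0.02928 / 2 = 0.01464 mol.
mass Na2CO3 = 0.01464 x 105.99 = 1.551 g, so %Na2CO3 = 1.551/2.0295 x 100 = 76.4%.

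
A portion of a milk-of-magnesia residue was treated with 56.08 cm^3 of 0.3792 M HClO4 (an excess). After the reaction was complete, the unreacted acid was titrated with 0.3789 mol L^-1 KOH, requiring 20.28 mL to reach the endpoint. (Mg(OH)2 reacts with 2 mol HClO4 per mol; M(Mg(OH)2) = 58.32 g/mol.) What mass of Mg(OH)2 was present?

Total n(HClO4) added = 0.3792 x 0.05608 = 0.02127 mol.
n(KOH) used = 0.3789 x 0.02028 = 0.007684 mol, which equals the excess n(HClO4).
So n(HClO4) consumed by the sample = 0.02127 - 0.007684 = 0.01358 mol.
n(Mg(OH)2) = 0.01358 / 2 = 0.006791 mol.
mass = 0.006791 mol x 58.32 g/mol = 0.396 g.

0.396 g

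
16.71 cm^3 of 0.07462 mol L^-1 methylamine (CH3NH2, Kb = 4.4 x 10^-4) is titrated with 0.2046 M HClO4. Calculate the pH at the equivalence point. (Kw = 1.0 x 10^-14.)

5.95

n(CH3NH2) = 0.07462 x 0.01671 = 0.001247 mol; V(HClO4) at equivalence = 0.001247/0.2046 = 0.006094 L.
At equivalence the base is fully converted to CH3NH3+; total volume = 0.02280 L, so [CH3NH3+] = 0.001247/0.02280 = 0.05468 M.
Ka(CH3NH3+) = Kw/Kb = 1.0e-14 / 4.4 x 10^-4 = 2.27e-11.
[H^+] = sqrt(Ka x [CH3NH3+]) = sqrt(2.27e-11 x 0.05468) = 1.11e-6 M.
pH = -log(1.11e-6) = 5.95.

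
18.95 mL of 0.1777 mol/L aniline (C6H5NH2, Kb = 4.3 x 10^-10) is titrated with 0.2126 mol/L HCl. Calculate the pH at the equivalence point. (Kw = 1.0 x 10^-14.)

n(C6H5NH2) = 0.1777 x 0.01895 = 0.003367 mol; V(HCl) at equivalence = 0.003367/0.2126 = 0.01584 L.
At equivalence the base is fully converted to C6H5NH3+; total volume = 0.03479 L, so [C6H5NH3+] = 0.003367/0.03479 = 0.09679 M.
Ka(C6H5NH3+) = Kw/Kb = 1.0e-14 / 4.3 x 10^-10 = 2.33e-5.
[H^+] = sqrt(Ka x [C6H5NH3+]) = sqrt(2.33e-5 x 0.09679) = 0.00150 M.
pH = -log(0.00150) = 2.82.

2.82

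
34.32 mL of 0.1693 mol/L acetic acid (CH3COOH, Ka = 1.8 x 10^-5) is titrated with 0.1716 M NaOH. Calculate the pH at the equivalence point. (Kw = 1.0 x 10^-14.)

8.84

n(CH3COOH) = 0.1693 x 0.03432 = 0.005810 mol; V(NaOH) at equivalence = 0.005810/0.1716 = 0.03386 L.
At equivalence all the acid is converted to CH3COO-; total volume = 0.03432 + 0.03386 = 0.06818 L, so [CH3COO-] = 0.005810/0.06818 = 0.08522 M.
Kb = Kw/Ka = 1.0e-14 / 1.8 x 10^-5 = 5.56e-10.
[OH^-] = sqrt(Kb x [CH3COO-]) = sqrt(5.56e-10 x 0.08522) = 6.88e-6 M.
pOH = 5.16, so pH = 14.00 - 5.16 = 8.84.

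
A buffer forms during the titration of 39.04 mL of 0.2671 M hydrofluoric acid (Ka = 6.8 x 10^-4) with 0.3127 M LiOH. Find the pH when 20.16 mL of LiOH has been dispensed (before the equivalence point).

3.35

Initial n(HF) = 0.2671 x 0.03904 = 0.01043 mol.
n(LiOH) added = 0.3127 x 0.02016 = 0.006304 mol, converting that many moles of HF to F-.
Remaining n(HF) = 0.004124 mol; n(F-) = 0.006304 mol.
By Henderson-Hasselbalch, pH = pKa + log([A^-]/[HA]) = 3.17 + log(0.006304/0.004124) = 3.17 + (+0.18) = 3.35.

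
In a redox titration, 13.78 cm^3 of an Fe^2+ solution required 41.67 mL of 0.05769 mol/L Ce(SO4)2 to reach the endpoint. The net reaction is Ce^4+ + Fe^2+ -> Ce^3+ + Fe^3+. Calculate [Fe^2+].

n(Ce(SO4)2) = 0.05769 x 0.04167 = 0.002404 mol.
From the balanced equation, 1 mol Ce(SO4)2 reacts with 1 mol Fe^2+, so n(Fe^2+) = 0.002404 x 1/1 = 0.002404 mol.
[Fe^2+] = 0.002404 / 0.01378 L = 0.174 M.

0.174 M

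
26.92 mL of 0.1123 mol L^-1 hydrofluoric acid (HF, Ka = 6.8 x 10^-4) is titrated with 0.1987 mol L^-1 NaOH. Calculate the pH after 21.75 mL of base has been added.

n(acid) = 0.1123 x 0.02692 = 0.003023 mol; n(NaOH) added = 0.1987 x 0.02175 = 0.004322 mol.
Base is in excess by 0.004322 - 0.003023 = 0.001299 mol in a total volume of 0.04867 L.
[OH^-] = 0.001299/0.04867 = 0.02668 M, so pOH = 1.57 and pH = 14.00 - 1.57 = 12.43.

12.43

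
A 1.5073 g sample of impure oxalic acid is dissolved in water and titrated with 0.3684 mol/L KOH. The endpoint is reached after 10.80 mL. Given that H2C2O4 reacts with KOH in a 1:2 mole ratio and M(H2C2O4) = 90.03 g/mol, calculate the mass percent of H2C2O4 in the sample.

n(KOH) = 0.3684 x 0.01080 = 0.003979 mol.
n(H2C2O4) = 0.003979 / 2 = 0.001989 mol.
mass of H2C2O4 = 0.001989 x 90.03 = 0.1791 g.
% purity = 0.1791 / 1.5073 x 100 = 11.9%.

11.9%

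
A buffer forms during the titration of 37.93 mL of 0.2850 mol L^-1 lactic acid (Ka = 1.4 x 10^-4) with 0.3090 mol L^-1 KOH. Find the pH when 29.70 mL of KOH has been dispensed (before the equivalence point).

Initial n(HC3H5O3) = 0.2850 x 0.03793 = 0.01081 mol.
n(KOH) added = 0.3090 x 0.02970 = 0.009177 mol, converting that many moles of HC3H5O3 to C3H5O3-.
Remaining n(HC3H5O3) = 0.001633 mol; n(C3H5O3-) = 0.009177 mol.
By Henderson-Hasselbalch, pH = pKa + log([A^-]/[HA]) = 3.85 + log(0.009177/0.001633) = 3.85 + (+0.75) = 4.60.

4.60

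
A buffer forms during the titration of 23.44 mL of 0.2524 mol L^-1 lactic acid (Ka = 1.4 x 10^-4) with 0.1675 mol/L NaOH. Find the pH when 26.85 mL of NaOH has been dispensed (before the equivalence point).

4.35

Initial n(HC3H5O3) = 0.2524 x 0.02344 = 0.005916 mol.
n(NaOH) added = 0.1675 x 0.02685 = 0.004497 mol, converting that many moles of HC3H5O3 to C3H5O3-.
Remaining n(HC3H5O3) = 0.001419 mol; n(C3H5O3-) = 0.004497 mol.
By Henderson-Hasselbalch, pH = pKa + log([A^-]/[HA]) = 3.85 + log(0.004497/0.001419) = 3.85 + (+0.50) = 4.35.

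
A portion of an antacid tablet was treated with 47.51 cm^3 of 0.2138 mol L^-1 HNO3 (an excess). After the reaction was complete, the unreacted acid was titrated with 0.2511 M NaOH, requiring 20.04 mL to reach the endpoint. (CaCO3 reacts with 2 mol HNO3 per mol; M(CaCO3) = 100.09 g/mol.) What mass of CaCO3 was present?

0.257 g

Total n(HNO3) added = 0.2138 x 0.04751 = 0.01016 mol.
n(NaOH) used = 0.2511 x 0.02004 = 0.005032 mol, which equals the excess n(HNO3).
So n(HNO3) consumed by the sample = 0.01016 - 0.005032 = 0.005126 mol.
n(CaCO3) = 0.005126 / 2 = 0.002563 mol.
mass = 0.002563 mol x 100.09 g/mol = 0.257 g.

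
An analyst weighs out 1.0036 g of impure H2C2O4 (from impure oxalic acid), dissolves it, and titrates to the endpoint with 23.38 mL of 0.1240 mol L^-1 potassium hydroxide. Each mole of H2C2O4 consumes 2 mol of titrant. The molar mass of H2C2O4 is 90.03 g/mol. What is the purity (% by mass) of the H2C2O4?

n(KOH) = 0.1240 x 0.02338 = 0.002899 mol.
n(H2C2O4) = 0.002899 / 2 = 0.001450 mol.
mass of H2C2O4 = 0.001450 x 90.03 = 0.1305 g.
% purity = 0.1305 / 1.0036 x 100 = 13.0%.

13.0%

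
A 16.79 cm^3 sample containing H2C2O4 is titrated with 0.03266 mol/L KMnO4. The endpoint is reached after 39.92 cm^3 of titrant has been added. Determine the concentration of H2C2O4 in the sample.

n(KMnO4) = 0.03266 x 0.03992 = 0.001304 mol.
From the balanced equation, 2 mol KMnO4 reacts with 5 mol H2C2O4, so n(H2C2O4) = 0.001304 x 5/2 = 0.003259 mol.
[H2C2O4] = 0.003259 / 0.01679 L = 0.194 M.

0.194 M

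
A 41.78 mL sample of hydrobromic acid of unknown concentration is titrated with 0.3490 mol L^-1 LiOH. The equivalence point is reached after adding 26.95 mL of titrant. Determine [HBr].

n(LiOH) delivered = 0.3490 x 0.02695 = 0.009406 mol.
For a 1:1 reaction, n(HBr) = 0.009406 mol.
[HBr] = 0.009406 mol / 0.04178 L = 0.225 M.

0.225 M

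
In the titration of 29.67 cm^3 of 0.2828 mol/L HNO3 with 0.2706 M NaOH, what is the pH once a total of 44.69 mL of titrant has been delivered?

12.70

n(acid) = 0.2828 x 0.02967 = 0.008391 mol; n(NaOH) added = 0.2706 x 0.04469 = 0.01209 mol.
Base is in excess by 0.01209 - 0.008391 = 0.003702 mol in a total volume of 0.07436 L.
[OH^-] = 0.003702/0.07436 = 0.04979 M, so pOH = 1.30 and pH = 14.00 - 1.30 = 12.70.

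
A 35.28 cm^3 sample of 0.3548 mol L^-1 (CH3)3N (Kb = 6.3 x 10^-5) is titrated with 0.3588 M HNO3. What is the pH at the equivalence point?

5.27

n((CH3)3N) = 0.3548 x 0.03528 = 0.01252 mol; V(HNO3) at equivalence = 0.01252/0.3588 = 0.03489 L.
At equivalence the base is fully converted to (CH3)3NH+; total volume = 0.07017 L, so [(CH3)3NH+] = 0.01252/0.07017 = 0.1784 M.
Ka((CH3)3NH+) = Kw/Kb = 1.0e-14 / 6.3 x 10^-5 = 1.59e-10.
[H^+] = sqrt(Ka x [(CH3)3NH+]) = sqrt(1.59e-10 x 0.1784) = 5.32e-6 M.
pH = -log(5.32e-6) = 5.27.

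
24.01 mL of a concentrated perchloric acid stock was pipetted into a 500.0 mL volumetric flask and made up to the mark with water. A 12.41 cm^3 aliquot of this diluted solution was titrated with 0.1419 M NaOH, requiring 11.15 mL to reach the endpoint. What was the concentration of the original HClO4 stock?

n(NaOH) = 0.1419 x 0.01115 = 0.001582 mol.
n(HClO4) in the aliquot = 0.001582 mol.
[diluted HClO4] = 0.001582 / 0.01241 = 0.1275 M.
Dilution factor = 500.0/24.01 = 20.82, so [stock] = 0.1275 x 20.82 = 2.65 M.

2.65 M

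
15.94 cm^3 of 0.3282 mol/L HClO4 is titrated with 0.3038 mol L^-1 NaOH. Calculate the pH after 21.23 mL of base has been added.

12.52

n(acid) = 0.3282 x 0.01594 = 0.005232 mol; n(NaOH) added = 0.3038 x 0.02123 = 0.006450 mol.
Base is in excess by 0.006450 - 0.005232 = 0.001218 mol in a total volume of 0.03717 L.
[OH^-] = 0.001218/0.03717 = 0.03277 M, so pOH = 1.48 and pH = 14.00 - 1.48 = 12.52.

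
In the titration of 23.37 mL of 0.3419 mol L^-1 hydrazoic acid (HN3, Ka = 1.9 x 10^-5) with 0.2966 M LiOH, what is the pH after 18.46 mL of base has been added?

Initial n(HN3) = 0.3419 x 0.02337 = 0.007990 mol.
n(LiOH) added = 0.2966 x 0.01846 = 0.005475 mol, converting that many moles of HN3 to N3-.
Remaining n(HN3) = 0.002515 mol; n(N3-) = 0.005475 mol.
By Henderson-Hasselbalch, pH = pKa + log([A^-]/[HA]) = 4.72 + log(0.005475/0.002515) = 4.72 + (+0.34) = 5.06.

5.06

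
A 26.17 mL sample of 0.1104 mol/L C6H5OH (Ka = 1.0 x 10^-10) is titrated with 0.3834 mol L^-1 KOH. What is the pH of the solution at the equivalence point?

11.47

n(C6H5OH) = 0.1104 x 0.02617 = 0.002889 mol; V(KOH) at equivalence = 0.002889/0.3834 = 0.007536 L.
At equivalence all the acid is converted to C6H5O-; total volume = 0.02617 + 0.007536 = 0.03371 L, so [C6H5O-] = 0.002889/0.03371 = 0.08572 M.
Kb = Kw/Ka = 1.0e-14 / 1.0 x 10^-10 = 0.000100.
[OH^-] = sqrt(Kb x [C6H5O-]) = sqrt(0.000100 x 0.08572) = 0.00293 M.
pOH = 2.53, so pH = 14.00 - 2.53 = 11.47.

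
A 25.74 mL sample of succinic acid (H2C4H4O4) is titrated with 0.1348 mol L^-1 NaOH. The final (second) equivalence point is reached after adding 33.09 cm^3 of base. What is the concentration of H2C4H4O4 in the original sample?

n(NaOH) = 0.1348 x 0.03309 = 0.004461 mol.
At the final (second) equivalence point, 2 mol OH^- react per mol H2C4H4O4, so n(H2C4H4O4) = 0.004461 / 2 = 0.002230 mol.
[H2C4H4O4] = 0.002230 / 0.02574 L = 0.0866 M.

0.0866 M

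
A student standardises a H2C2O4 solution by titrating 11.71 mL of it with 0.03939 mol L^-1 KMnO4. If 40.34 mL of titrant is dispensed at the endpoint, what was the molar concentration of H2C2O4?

n(KMnO4) = 0.03939 x 0.04034 = 0.001589 mol.
From the balanced equation, 2 mol KMnO4 reacts with 5 mol H2C2O4, so n(H2C2O4) = 0.001589 x 5/2 = 0.003972 mol.
[H2C2O4] = 0.003972 / 0.01171 L = 0.339 M.

0.339 M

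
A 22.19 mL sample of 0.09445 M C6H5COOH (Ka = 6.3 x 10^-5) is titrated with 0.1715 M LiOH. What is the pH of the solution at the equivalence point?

8.49

n(C6H5COOH) = 0.09445 x 0.02219 = 0.002096 mol; V(LiOH) at equivalence = 0.002096/0.1715 = 0.01222 L.
At equivalence all the acid is converted to C6H5COO-; total volume = 0.02219 + 0.01222 = 0.03441 L, so [C6H5COO-] = 0.002096/0.03441 = 0.06091 M.
Kb = Kw/Ka = 1.0e-14 / 6.3 x 10^-5 = 1.59e-10.
[OH^-] = sqrt(Kb x [C6H5COO-]) = sqrt(1.59e-10 x 0.06091) = 3.11e-6 M.
pOH = 5.51, so pH = 14.00 - 5.51 = 8.49.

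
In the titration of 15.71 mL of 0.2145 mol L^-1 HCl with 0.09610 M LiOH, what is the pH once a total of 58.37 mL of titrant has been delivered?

12.48

n(acid) = 0.2145 x 0.01571 = 0.003370 mol; n(LiOH) added = 0.09610 x 0.05837 = 0.005609 mol.
Base is in excess by 0.005609 - 0.003370 = 0.002240 mol in a total volume of 0.07408 L.
[OH^-] = 0.002240/0.07408 = 0.03023 M, so pOH = 1.52 and pH = 14.00 - 1.52 = 12.48.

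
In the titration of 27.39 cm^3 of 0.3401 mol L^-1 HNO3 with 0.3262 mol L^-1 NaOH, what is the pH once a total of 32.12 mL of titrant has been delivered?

12.29

n(acid) = 0.3401 x 0.02739 = 0.009315 mol; n(NaOH) added = 0.3262 x 0.03212 = 0.01048 mol.
Base is in excess by 0.01048 - 0.009315 = 0.001162 mol in a total volume of 0.05951 L.
[OH^-] = 0.001162/0.05951 = 0.01953 M, so pOH = 1.71 and pH = 14.00 - 1.71 = 12.29.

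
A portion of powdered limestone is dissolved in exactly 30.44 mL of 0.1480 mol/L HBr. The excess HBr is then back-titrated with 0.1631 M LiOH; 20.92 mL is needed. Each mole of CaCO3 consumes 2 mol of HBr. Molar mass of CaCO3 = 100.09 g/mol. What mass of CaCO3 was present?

Total n(HBr) added = 0.1480 x 0.03044 = 0.004505 mol.
n(LiOH) used = 0.1631 x 0.02092 = 0.003412 mol, which equals the excess n(HBr).
So n(HBr) consumed by the sample = 0.004505 - 0.003412 = 0.001093 mol.
n(CaCO3) = 0.001093 / 2 = 0.0005465 mol.
mass = 0.0005465 mol x 100.09 g/mol = 0.0547 g.

0.0547 g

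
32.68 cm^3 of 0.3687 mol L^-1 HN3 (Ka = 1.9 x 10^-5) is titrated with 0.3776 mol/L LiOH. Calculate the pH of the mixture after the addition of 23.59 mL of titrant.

Initial n(HN3) = 0.3687 x 0.03268 = 0.01205 mol.
n(LiOH) added = 0.3776 x 0.02359 = 0.008908 mol, converting that many moles of HN3 to N3-.
Remaining n(HN3) = 0.003142 mol; n(N3-) = 0.008908 mol.
By Henderson-Hasselbalch, pH = pKa + log([A^-]/[HA]) = 4.72 + log(0.008908/0.003142) = 4.72 + (+0.45) = 5.17.

5.17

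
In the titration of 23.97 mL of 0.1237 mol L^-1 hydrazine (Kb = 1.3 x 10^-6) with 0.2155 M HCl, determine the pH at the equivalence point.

4.61

n(N2H4) = 0.1237 x 0.02397 = 0.002965 mol; V(HCl) at equivalence = 0.002965/0.2155 = 0.01376 L.
At equivalence the base is fully converted to N2H5+; total volume = 0.03773 L, so [N2H5+] = 0.002965/0.03773 = 0.07859 M.
Ka(N2H5+) = Kw/Kb = 1.0e-14 / 1.3 x 10^-6 = 7.69e-9.
[H^+] = sqrt(Ka x [N2H5+]) = sqrt(7.69e-9 x 0.07859) = 2.46e-5 M.
pH = -log(2.46e-5) = 4.61.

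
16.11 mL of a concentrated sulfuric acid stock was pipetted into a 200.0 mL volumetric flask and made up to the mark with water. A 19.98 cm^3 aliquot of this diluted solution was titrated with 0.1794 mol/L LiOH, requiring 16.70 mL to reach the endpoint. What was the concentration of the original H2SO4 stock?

n(LiOH) = 0.1794 x 0.01670 = 0.002996 mol.
n(H2SO4) in the aliquot = 0.002996 x 1/2 = 0.001498 mol.
[diluted H2SO4] = 0.001498 / 0.01998 = 0.07497 M.
Dilution factor = 200.0/16.11 = 12.41, so [stock] = 0.07497 x 12.41 = 0.931 M.

0.931 M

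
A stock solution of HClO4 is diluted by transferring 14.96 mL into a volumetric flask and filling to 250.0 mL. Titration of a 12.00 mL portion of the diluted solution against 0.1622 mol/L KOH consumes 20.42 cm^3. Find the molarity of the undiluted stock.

4.61 M

n(KOH) = 0.1622 x 0.02042 = 0.003312 mol.
n(HClO4) in the aliquot = 0.003312 mol.
[diluted HClO4] = 0.003312 / 0.01200 = 0.2760 M.
Dilution factor = 250.0/14.96 = 16.71, so [stock] = 0.2760 x 16.71 = 4.61 M.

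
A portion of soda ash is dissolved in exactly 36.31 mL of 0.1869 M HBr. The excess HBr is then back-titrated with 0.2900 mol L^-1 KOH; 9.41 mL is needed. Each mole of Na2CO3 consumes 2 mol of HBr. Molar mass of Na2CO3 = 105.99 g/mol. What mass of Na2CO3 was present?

0.215 g

Total n(HBr) added = 0.1869 x 0.03631 = 0.006786 mol.
n(KOH) used = 0.2900 x 0.009410 = 0.002729 mol, which equals the excess n(HBr).
So n(HBr) consumed by the sample = 0.006786 - 0.002729 = 0.004057 mol.
n(Na2CO3) = 0.004057 / 2 = 0.002029 mol.
mass = 0.002029 mol x 105.99 g/mol = 0.215 g.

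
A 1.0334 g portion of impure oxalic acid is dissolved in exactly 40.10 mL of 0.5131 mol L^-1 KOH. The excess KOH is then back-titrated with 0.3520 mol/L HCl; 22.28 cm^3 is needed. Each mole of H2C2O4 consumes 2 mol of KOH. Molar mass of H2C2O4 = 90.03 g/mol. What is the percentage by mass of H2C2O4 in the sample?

55.5%

Total n(KOH) added = 0.5131 x 0.04010 = 0.02058 mol.
n(HCl) used = 0.3520 x 0.02228 = 0.007843 mol, which equals the excess n(KOH).
So n(KOH) consumed by the sample = 0.02058 - 0.007843 = 0.01273 mol.
n(H2C2O4) = 0.01273 / 2 = 0.006366 mol.
mass H2C2O4 = 0.006366 x 90.03 = 0.5732 g, so %H2C2O4 = 0.5732/1.0334 x 100 = 55.5%.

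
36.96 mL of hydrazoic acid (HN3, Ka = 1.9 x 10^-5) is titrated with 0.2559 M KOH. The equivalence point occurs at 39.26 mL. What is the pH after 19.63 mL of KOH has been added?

4.72

19.63 mL is exactly half the equivalence volume (39.26/2), i.e. the half-equivalence point.
There, n(HA) = n(A^-), so pH = pKa = -log(1.9 x 10^-5) = 4.72.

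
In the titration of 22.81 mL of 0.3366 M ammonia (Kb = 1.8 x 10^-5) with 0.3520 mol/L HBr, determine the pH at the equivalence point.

5.01

n(NH3) = 0.3366 x 0.02281 = 0.007678 mol; V(HBr) at equivalence = 0.007678/0.3520 = 0.02181 L.
At equivalence the base is fully converted to NH4+; total volume = 0.04462 L, so [NH4+] = 0.007678/0.04462 = 0.1721 M.
Ka(NH4+) = Kw/Kb = 1.0e-14 / 1.8 x 10^-5 = 5.56e-10.
[H^+] = sqrt(Ka x [NH4+]) = sqrt(5.56e-10 x 0.1721) = 9.78e-6 M.
pH = -log(9.78e-6) = 5.01.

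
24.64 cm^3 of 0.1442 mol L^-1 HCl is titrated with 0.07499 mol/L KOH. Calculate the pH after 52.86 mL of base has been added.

11.72

n(acid) = 0.1442 x 0.02464 = 0.003553 mol; n(KOH) added = 0.07499 x 0.05286 = 0.003964 mol.
Base is in excess by 0.003964 - 0.003553 = 0.0004109 mol in a total volume of 0.07750 L.
[OH^-] = 0.0004109/0.07750 = 0.005302 M, so pOH = 2.28 and pH = 14.00 - 2.28 = 11.72.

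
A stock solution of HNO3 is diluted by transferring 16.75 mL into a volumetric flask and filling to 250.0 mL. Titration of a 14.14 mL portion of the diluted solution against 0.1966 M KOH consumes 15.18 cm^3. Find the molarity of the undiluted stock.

3.15 M

n(KOH) = 0.1966 x 0.01518 = 0.002984 mol.
n(HNO3) in the aliquot = 0.002984 mol.
[diluted HNO3] = 0.002984 / 0.01414 = 0.2111 M.
Dilution factor = 250.0/16.75 = 14.93, so [stock] = 0.2111 x 14.93 = 3.15 M.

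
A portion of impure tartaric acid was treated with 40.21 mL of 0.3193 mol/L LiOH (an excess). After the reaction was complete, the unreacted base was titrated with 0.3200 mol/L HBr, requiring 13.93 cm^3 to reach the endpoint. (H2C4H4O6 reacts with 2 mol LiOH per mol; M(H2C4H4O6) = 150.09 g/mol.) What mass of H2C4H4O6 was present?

Total n(LiOH) added = 0.3193 x 0.04021 = 0.01284 mol.
n(HBr) used = 0.3200 x 0.01393 = 0.004458 mol, which equals the excess n(LiOH).
So n(LiOH) consumed by the sample = 0.01284 - 0.004458 = 0.008381 mol.
n(H2C4H4O6) = 0.008381 / 2 = 0.004191 mol.
mass = 0.004191 mol x 150.09 g/mol = 0.629 g.

0.629 g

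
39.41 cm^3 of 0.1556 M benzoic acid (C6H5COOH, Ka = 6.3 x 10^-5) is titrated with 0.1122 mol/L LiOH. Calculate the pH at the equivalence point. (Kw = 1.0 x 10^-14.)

n(C6H5COOH) = 0.1556 x 0.03941 = 0.006132 mol; V(LiOH) at equivalence = 0.006132/0.1122 = 0.05465 L.
At equivalence all the acid is converted to C6H5COO-; total volume = 0.03941 + 0.05465 = 0.09406 L, so [C6H5COO-] = 0.006132/0.09406 = 0.06519 M.
Kb = Kw/Ka = 1.0e-14 / 6.3 x 10^-5 = 1.59e-10.
[OH^-] = sqrt(Kb x [C6H5COO-]) = sqrt(1.59e-10 x 0.06519) = 3.22e-6 M.
pOH = 5.49, so pH = 14.00 - 5.49 = 8.51.

8.51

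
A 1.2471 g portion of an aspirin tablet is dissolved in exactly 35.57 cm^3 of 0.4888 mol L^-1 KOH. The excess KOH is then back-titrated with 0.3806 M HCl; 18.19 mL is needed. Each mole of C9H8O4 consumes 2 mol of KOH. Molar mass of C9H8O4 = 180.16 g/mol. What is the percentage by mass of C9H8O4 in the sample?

75.6%

Total n(KOH) added = 0.4888 x 0.03557 = 0.01739 mol.
n(HCl) used = 0.3806 x 0.01819 = 0.006923 mol, which equals the excess n(KOH).
So n(KOH) consumed by the sample = 0.01739 - 0.006923 = 0.01046 mol.
n(C9H8O4) = 0.01046 / 2 = 0.005232 mol.
mass C9H8O4 = 0.005232 x 180.16 = 0.9426 g, so %C9H8O4 = 0.9426/1.2471 x 100 = 75.6%.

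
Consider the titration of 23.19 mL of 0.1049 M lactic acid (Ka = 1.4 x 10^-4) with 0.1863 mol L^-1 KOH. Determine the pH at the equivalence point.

8.34

n(HC3H5O3) = 0.1049 x 0.02319 = 0.002433 mol; V(KOH) at equivalence = 0.002433/0.1863 = 0.01306 L.
At equivalence all the acid is converted to C3H5O3-; total volume = 0.02319 + 0.01306 = 0.03625 L, so [C3H5O3-] = 0.002433/0.03625 = 0.06711 M.
Kb = Kw/Ka = 1.0e-14 / 1.4 x 10^-4 = 7.14e-11.
[OH^-] = sqrt(Kb x [C3H5O3-]) = sqrt(7.14e-11 x 0.06711) = 2.19e-6 M.
pOH = 5.66, so pH = 14.00 - 5.66 = 8.34.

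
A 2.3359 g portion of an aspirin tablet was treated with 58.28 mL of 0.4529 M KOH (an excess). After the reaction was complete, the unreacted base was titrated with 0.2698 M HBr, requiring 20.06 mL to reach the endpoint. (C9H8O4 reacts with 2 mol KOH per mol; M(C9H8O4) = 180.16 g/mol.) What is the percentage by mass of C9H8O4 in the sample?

80.9%

Total n(KOH) added = 0.4529 x 0.05828 = 0.02640 mol.
n(HBr) used = 0.2698 x 0.02006 = 0.005412 mol, which equals the excess n(KOH).
So n(KOH) consumed by the sample = 0.02640 - 0.005412 = 0.02098 mol.
n(C9H8O4) = 0.02098 / 2 = 0.01049 mol.
mass C9H8O4 = 0.01049 x 180.16 = 1.890 g, so %C9H8O4 = 1.890/2.3359 x 100 = 80.9%.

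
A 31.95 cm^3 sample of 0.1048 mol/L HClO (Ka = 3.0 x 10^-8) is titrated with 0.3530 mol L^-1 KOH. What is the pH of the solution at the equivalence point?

10.22

n(HClO) = 0.1048 x 0.03195 = 0.003348 mol; V(KOH) at equivalence = 0.003348/0.3530 = 0.009485 L.
At equivalence all the acid is converted to ClO-; total volume = 0.03195 + 0.009485 = 0.04144 L, so [ClO-] = 0.003348/0.04144 = 0.08081 M.
Kb = Kw/Ka = 1.0e-14 / 3.0 x 10^-8 = 3.33e-7.
[OH^-] = sqrt(Kb x [ClO-]) = sqrt(3.33e-7 x 0.08081) = 0.000164 M.
pOH = 3.78, so pH = 14.00 - 3.78 = 10.22.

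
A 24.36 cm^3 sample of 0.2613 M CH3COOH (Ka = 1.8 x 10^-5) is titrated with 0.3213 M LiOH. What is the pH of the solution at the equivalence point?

8.95

n(CH3COOH) = 0.2613 x 0.02436 = 0.006365 mol; V(LiOH) at equivalence = 0.006365/0.3213 = 0.01981 L.
At equivalence all the acid is converted to CH3COO-; total volume = 0.02436 + 0.01981 = 0.04417 L, so [CH3COO-] = 0.006365/0.04417 = 0.1441 M.
Kb = Kw/Ka = 1.0e-14 / 1.8 x 10^-5 = 5.56e-10.
[OH^-] = sqrt(Kb x [CH3COO-]) = sqrt(5.56e-10 x 0.1441) = 8.95e-6 M.
pOH = 5.05, so pH = 14.00 - 5.05 = 8.95.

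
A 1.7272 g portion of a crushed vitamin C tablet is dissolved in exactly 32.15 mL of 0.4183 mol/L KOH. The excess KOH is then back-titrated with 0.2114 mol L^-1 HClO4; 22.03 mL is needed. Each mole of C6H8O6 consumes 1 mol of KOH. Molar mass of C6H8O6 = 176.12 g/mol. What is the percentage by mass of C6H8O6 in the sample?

89.6%

Total n(KOH) added = 0.4183 x 0.03215 = 0.01345 mol.
n(HClO4) used = 0.2114 x 0.02203 = 0.004657 mol, which equals the excess n(KOH).
So n(KOH) consumed by the sample = 0.01345 - 0.004657 = 0.008791 mol.
n(C6H8O6) = 0.008791 / 1 = 0.008791 mol.
mass C6H8O6 = 0.008791 x 176.12 = 1.548 g, so %C6H8O6 = 1.548/1.7272 x 100 = 89.6%.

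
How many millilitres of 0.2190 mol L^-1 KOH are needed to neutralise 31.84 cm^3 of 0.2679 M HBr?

n(HBr) = 0.2679 mol/L x 0.03184 L = 0.008530 mol.
At equivalence n(KOH) = n(HBr) = 0.008530 mol.
V(KOH) = 0.008530 / 0.2190 = 0.03895 L = 38.9 mL.

38.9 mL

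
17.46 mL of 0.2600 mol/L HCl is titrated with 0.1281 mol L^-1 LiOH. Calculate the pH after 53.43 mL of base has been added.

12.51

n(acid) = 0.2600 x 0.01746 = 0.004540 mol; n(LiOH) added = 0.1281 x 0.05343 = 0.006844 mol.
Base is in excess by 0.006844 - 0.004540 = 0.002305 mol in a total volume of 0.07089 L.
[OH^-] = 0.002305/0.07089 = 0.03251 M, so pOH = 1.49 and pH = 14.00 - 1.49 = 12.51.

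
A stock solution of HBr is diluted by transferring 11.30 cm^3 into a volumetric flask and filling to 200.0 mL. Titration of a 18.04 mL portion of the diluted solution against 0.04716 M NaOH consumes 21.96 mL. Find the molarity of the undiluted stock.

n(NaOH) = 0.04716 x 0.02196 = 0.001036 mol.
n(HBr) in the aliquot = 0.001036 mol.
[diluted HBr] = 0.001036 / 0.01804 = 0.05741 M.
Dilution factor = 200.0/11.30 = 17.70, so [stock] = 0.05741 x 17.70 = 1.02 M.

1.02 M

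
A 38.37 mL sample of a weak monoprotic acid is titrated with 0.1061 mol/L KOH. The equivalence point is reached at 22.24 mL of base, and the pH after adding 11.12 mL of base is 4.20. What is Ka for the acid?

6.3 x 10^-5

11.12 mL is half of the equivalence volume, so this is the half-equivalence point where [HA] = [A^-].
At half-equivalence pH = pKa, so pKa = 4.20.
Ka = 10^(-4.20) = 6.3 x 10^-5.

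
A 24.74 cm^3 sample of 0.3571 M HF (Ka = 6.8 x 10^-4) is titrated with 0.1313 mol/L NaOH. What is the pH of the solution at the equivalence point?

8.07

n(HF) = 0.3571 x 0.02474 = 0.008835 mol; V(NaOH) at equivalence = 0.008835/0.1313 = 0.06729 L.
At equivalence all the acid is converted to F-; total volume = 0.02474 + 0.06729 = 0.09203 L, so [F-] = 0.008835/0.09203 = 0.09600 M.
Kb = Kw/Ka = 1.0e-14 / 6.8 x 10^-4 = 1.47e-11.
[OH^-] = sqrt(Kb x [F-]) = sqrt(1.47e-11 x 0.09600) = 1.19e-6 M.
pOH = 5.93, so pH = 14.00 - 5.93 = 8.07.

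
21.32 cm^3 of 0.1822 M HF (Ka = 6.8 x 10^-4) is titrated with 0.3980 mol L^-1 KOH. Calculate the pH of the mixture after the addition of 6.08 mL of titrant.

Initial n(HF) = 0.1822 x 0.02132 = 0.003885 mol.
n(KOH) added = 0.3980 x 0.006080 = 0.002420 mol, converting that many moles of HF to F-.
Remaining n(HF) = 0.001465 mol; n(F-) = 0.002420 mol.
By Henderson-Hasselbalch, pH = pKa + log([A^-]/[HA]) = 3.17 + log(0.002420/0.001465) = 3.17 + (+0.22) = 3.39.

3.39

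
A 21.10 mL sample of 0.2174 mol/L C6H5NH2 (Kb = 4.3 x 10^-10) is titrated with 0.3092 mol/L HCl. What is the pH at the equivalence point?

2.76

n(C6H5NH2) = 0.2174 x 0.02110 = 0.004587 mol; V(HCl) at equivalence = 0.004587/0.3092 = 0.01484 L.
At equivalence the base is fully converted to C6H5NH3+; total volume = 0.03594 L, so [C6H5NH3+] = 0.004587/0.03594 = 0.1276 M.
Ka(C6H5NH3+) = Kw/Kb = 1.0e-14 / 4.3 x 10^-10 = 2.33e-5.
[H^+] = sqrt(Ka x [C6H5NH3+]) = sqrt(2.33e-5 x 0.1276) = 0.00172 M.
pH = -log(0.00172) = 2.76.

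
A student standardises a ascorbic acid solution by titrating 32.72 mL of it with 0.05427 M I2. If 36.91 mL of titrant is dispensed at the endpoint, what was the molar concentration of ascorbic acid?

n(I2) = 0.05427 x 0.03691 = 0.002003 mol.
From the balanced equation, 1 mol I2 reacts with 1 mol ascorbic acid, so n(ascorbic acid) = 0.002003 x 1/1 = 0.002003 mol.
[ascorbic acid] = 0.002003 / 0.03272 L = 0.0612 M.

0.0612 M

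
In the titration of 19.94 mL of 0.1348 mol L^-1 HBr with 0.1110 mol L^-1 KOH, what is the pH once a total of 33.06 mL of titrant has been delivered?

n(acid) = 0.1348 x 0.01994 = 0.002688 mol; n(KOH) added = 0.1110 x 0.03306 = 0.003670 mol.
Base is in excess by 0.003670 - 0.002688 = 0.0009817 mol in a total volume of 0.05300 L.
[OH^-] = 0.0009817/0.05300 = 0.01852 M, so pOH = 1.73 and pH = 14.00 - 1.73 = 12.27.

12.27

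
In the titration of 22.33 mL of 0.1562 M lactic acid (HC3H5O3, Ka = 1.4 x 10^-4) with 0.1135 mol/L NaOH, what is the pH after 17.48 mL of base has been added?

3.97

Initial n(HC3H5O3) = 0.1562 x 0.02233 = 0.003488 mol.
n(NaOH) added = 0.1135 x 0.01748 = 0.001984 mol, converting that many moles of HC3H5O3 to C3H5O3-.
Remaining n(HC3H5O3) = 0.001504 mol; n(C3H5O3-) = 0.001984 mol.
By Henderson-Hasselbalch, pH = pKa + log([A^-]/[HA]) = 3.85 + log(0.001984/0.001504) = 3.85 + (+0.12) = 3.97.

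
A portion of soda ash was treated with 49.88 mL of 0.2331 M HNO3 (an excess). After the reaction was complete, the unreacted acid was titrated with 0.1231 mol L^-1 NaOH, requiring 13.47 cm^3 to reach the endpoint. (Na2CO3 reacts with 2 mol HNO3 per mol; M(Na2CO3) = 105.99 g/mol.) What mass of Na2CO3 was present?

0.528 g

Total n(HNO3) added = 0.2331 x 0.04988 = 0.01163 mol.
n(NaOH) used = 0.1231 x 0.01347 = 0.001658 mol, which equals the excess n(HNO3).
So n(HNO3) consumed by the sample = 0.01163 - 0.001658 = 0.009969 mol.
n(Na2CO3) = 0.009969 / 2 = 0.004984 mol.
mass = 0.004984 mol x 105.99 g/mol = 0.528 g.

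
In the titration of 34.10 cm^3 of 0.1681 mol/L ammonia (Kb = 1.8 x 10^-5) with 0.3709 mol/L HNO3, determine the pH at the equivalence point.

5.10

n(NH3) = 0.1681 x 0.03410 = 0.005732 mol; V(HNO3) at equivalence = 0.005732/0.3709 = 0.01545 L.
At equivalence the base is fully converted to NH4+; total volume = 0.04955 L, so [NH4+] = 0.005732/0.04955 = 0.1157 M.
Ka(NH4+) = Kw/Kb = 1.0e-14 / 1.8 x 10^-5 = 5.56e-10.
[H^+] = sqrt(Ka x [NH4+]) = sqrt(5.56e-10 x 0.1157) = 8.02e-6 M.
pH = -log(8.02e-6) = 5.10.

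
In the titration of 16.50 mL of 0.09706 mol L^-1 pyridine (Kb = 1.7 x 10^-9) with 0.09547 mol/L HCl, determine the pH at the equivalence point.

n(C5H5N) = 0.09706 x 0.01650 = 0.001601 mol; V(HCl) at equivalence = 0.001601/0.09547 = 0.01677 L.
At equivalence the base is fully converted to C5H5NH+; total volume = 0.03327 L, so [C5H5NH+] = 0.001601/0.03327 = 0.04813 M.
Ka(C5H5NH+) = Kw/Kb = 1.0e-14 / 1.7 x 10^-9 = 5.88e-6.
[H^+] = sqrt(Ka x [C5H5NH+]) = sqrt(5.88e-6 x 0.04813) = 0.000532 M.
pH = -log(0.000532) = 3.27.

3.27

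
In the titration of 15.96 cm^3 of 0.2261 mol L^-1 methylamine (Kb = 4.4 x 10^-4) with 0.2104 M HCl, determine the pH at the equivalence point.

n(CH3NH2) = 0.2261 x 0.01596 = 0.003609 mol; V(HCl) at equivalence = 0.003609/0.2104 = 0.01715 L.
At equivalence the base is fully converted to CH3NH3+; total volume = 0.03311 L, so [CH3NH3+] = 0.003609/0.03311 = 0.1090 M.
Ka(CH3NH3+) = Kw/Kb = 1.0e-14 / 4.4 x 10^-4 = 2.27e-11.
[H^+] = sqrt(Ka x [CH3NH3+]) = sqrt(2.27e-11 x 0.1090) = 1.57e-6 M.
pH = -log(1.57e-6) = 5.80.

5.80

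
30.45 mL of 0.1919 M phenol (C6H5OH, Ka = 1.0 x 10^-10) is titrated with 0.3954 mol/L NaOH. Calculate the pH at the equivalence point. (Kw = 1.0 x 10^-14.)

11.56

n(C6H5OH) = 0.1919 x 0.03045 = 0.005843 mol; V(NaOH) at equivalence = 0.005843/0.3954 = 0.01478 L.
At equivalence all the acid is converted to C6H5O-; total volume = 0.03045 + 0.01478 = 0.04523 L, so [C6H5O-] = 0.005843/0.04523 = 0.1292 M.
Kb = Kw/Ka = 1.0e-14 / 1.0 x 10^-10 = 0.000100.
[OH^-] = sqrt(Kb x [C6H5O-]) = sqrt(0.000100 x 0.1292) = 0.00359 M.
pOH = 2.44, so pH = 14.00 - 2.44 = 11.56.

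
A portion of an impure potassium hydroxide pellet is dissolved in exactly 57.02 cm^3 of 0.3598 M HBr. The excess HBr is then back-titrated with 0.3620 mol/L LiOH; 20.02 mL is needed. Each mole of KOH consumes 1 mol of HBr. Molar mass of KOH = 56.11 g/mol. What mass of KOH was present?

0.744 g

Total n(HBr) added = 0.3598 x 0.05702 = 0.02052 mol.
n(LiOH) used = 0.3620 x 0.02002 = 0.007247 mol, which equals the excess n(HBr).
So n(HBr) consumed by the sample = 0.02052 - 0.007247 = 0.01327 mol.
n(KOH) = 0.01327 / 1 = 0.01327 mol.
mass = 0.01327 mol x 56.11 g/mol = 0.744 g.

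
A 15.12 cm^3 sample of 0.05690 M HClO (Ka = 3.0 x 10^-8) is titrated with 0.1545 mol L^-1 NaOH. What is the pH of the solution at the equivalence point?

n(HClO) = 0.05690 x 0.01512 = 0.0008603 mol; V(NaOH) at equivalence = 0.0008603/0.1545 = 0.005568 L.
At equivalence all the acid is converted to ClO-; total volume = 0.01512 + 0.005568 = 0.02069 L, so [ClO-] = 0.0008603/0.02069 = 0.04158 M.
Kb = Kw/Ka = 1.0e-14 / 3.0 x 10^-8 = 3.33e-7.
[OH^-] = sqrt(Kb x [ClO-]) = sqrt(3.33e-7 x 0.04158) = 0.000118 M.
pOH = 3.93, so pH = 14.00 - 3.93 = 10.07.

10.07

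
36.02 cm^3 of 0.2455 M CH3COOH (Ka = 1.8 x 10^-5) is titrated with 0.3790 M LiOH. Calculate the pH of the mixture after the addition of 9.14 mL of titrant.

Initial n(CH3COOH) = 0.2455 x 0.03602 = 0.008843 mol.
n(LiOH) added = 0.3790 x 0.009140 = 0.003464 mol, converting that many moles of CH3COOH to CH3COO-.
Remaining n(CH3COOH) = 0.005379 mol; n(CH3COO-) = 0.003464 mol.
By Henderson-Hasselbalch, pH = pKa + log([A^-]/[HA]) = 4.74 + log(0.003464/0.005379) = 4.74 + (-0.19) = 4.55.

4.55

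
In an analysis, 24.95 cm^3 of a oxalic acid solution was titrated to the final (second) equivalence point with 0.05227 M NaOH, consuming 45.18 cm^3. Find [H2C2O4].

0.0473 M

n(NaOH) = 0.05227 x 0.04518 = 0.002362 mol.
At the final (second) equivalence point, 2 mol OH^- react per mol H2C2O4, so n(H2C2O4) = 0.002362 / 2 = 0.001181 mol.
[H2C2O4] = 0.001181 / 0.02495 L = 0.0473 M.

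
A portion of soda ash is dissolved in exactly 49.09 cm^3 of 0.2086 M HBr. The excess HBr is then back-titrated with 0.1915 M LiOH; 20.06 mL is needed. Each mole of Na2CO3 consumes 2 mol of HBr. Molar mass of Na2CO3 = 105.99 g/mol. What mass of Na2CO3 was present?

Total n(HBr) added = 0.2086 x 0.04909 = 0.01024 mol.
n(LiOH) used = 0.1915 x 0.02006 = 0.003841 mol, which equals the excess n(HBr).
So n(HBr) consumed by the sample = 0.01024 - 0.003841 = 0.006399 mol.
n(Na2CO3) = 0.006399 / 2 = 0.003199 mol.
mass = 0.003199 mol x 105.99 g/mol = 0.339 g.

0.339 g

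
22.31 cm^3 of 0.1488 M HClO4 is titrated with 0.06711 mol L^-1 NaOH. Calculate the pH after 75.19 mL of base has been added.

12.25

n(acid) = 0.1488 x 0.02231 = 0.003320 mol; n(NaOH) added = 0.06711 x 0.07519 = 0.005046 mol.
Base is in excess by 0.005046 - 0.003320 = 0.001726 mol in a total volume of 0.09750 L.
[OH^-] = 0.001726/0.09750 = 0.01771 M, so pOH = 1.75 and pH = 14.00 - 1.75 = 12.25.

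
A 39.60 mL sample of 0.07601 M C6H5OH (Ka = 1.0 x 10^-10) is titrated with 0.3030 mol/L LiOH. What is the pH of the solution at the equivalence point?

n(C6H5OH) = 0.07601 x 0.03960 = 0.003010 mol; V(LiOH) at equivalence = 0.003010/0.3030 = 0.009934 L.
At equivalence all the acid is converted to C6H5O-; total volume = 0.03960 + 0.009934 = 0.04953 L, so [C6H5O-] = 0.003010/0.04953 = 0.06077 M.
Kb = Kw/Ka = 1.0e-14 / 1.0 x 10^-10 = 0.000100.
[OH^-] = sqrt(Kb x [C6H5O-]) = sqrt(0.000100 x 0.06077) = 0.00247 M.
pOH = 2.61, so pH = 14.00 - 2.61 = 11.39.

11.39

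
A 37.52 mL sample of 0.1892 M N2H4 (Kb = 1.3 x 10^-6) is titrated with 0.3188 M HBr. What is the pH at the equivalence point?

4.52

n(N2H4) = 0.1892 x 0.03752 = 0.007099 mol; V(HBr) at equivalence = 0.007099/0.3188 = 0.02227 L.
At equivalence the base is fully converted to N2H5+; total volume = 0.05979 L, so [N2H5+] = 0.007099/0.05979 = 0.1187 M.
Ka(N2H5+) = Kw/Kb = 1.0e-14 / 1.3 x 10^-6 = 7.69e-9.
[H^+] = sqrt(Ka x [N2H5+]) = sqrt(7.69e-9 x 0.1187) = 3.02e-5 M.
pH = -log(3.02e-5) = 4.52.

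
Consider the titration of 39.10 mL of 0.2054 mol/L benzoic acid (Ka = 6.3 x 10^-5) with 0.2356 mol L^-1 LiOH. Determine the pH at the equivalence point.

n(C6H5COOH) = 0.2054 x 0.03910 = 0.008031 mol; V(LiOH) at equivalence = 0.008031/0.2356 = 0.03409 L.
At equivalence all the acid is converted to C6H5COO-; total volume = 0.03910 + 0.03409 = 0.07319 L, so [C6H5COO-] = 0.008031/0.07319 = 0.1097 M.
Kb = Kw/Ka = 1.0e-14 / 6.3 x 10^-5 = 1.59e-10.
[OH^-] = sqrt(Kb x [C6H5COO-]) = sqrt(1.59e-10 x 0.1097) = 4.17e-6 M.
pOH = 5.38, so pH = 14.00 - 5.38 = 8.62.

8.62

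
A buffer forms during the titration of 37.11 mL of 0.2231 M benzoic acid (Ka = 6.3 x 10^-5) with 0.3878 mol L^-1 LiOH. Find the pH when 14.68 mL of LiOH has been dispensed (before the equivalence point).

4.54

Initial n(C6H5COOH) = 0.2231 x 0.03711 = 0.008279 mol.
n(LiOH) added = 0.3878 x 0.01468 = 0.005693 mol, converting that many moles of C6H5COOH to C6H5COO-.
Remaining n(C6H5COOH) = 0.002586 mol; n(C6H5COO-) = 0.005693 mol.
By Henderson-Hasselbalch, pH = pKa + log([A^-]/[HA]) = 4.20 + log(0.005693/0.002586) = 4.20 + (+0.34) = 4.54.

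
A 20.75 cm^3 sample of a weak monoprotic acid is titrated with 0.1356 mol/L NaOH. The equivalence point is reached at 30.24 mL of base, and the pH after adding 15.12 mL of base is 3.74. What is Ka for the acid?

1.8 x 10^-4

15.12 mL is half of the equivalence volume, so this is the half-equivalence point where [HA] = [A^-].
At half-equivalence pH = pKa, so pKa = 3.74.
Ka = 10^(-3.74) = 1.8 x 10^-4.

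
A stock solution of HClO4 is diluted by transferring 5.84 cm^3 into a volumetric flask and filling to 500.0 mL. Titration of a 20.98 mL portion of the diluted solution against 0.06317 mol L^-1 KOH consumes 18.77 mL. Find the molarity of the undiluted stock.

n(KOH) = 0.06317 x 0.01877 = 0.001186 mol.
n(HClO4) in the aliquot = 0.001186 mol.
[diluted HClO4] = 0.001186 / 0.02098 = 0.05652 M.
Dilution factor = 500.0/5.840 = 85.62, so [stock] = 0.05652 x 85.62 = 4.84 M.

4.84 M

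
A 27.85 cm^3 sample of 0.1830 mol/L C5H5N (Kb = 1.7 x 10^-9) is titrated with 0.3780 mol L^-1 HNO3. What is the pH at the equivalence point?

3.07

n(C5H5N) = 0.1830 x 0.02785 = 0.005097 mol; V(HNO3) at equivalence = 0.005097/0.3780 = 0.01348 L.
At equivalence the base is fully converted to C5H5NH+; total volume = 0.04133 L, so [C5H5NH+] = 0.005097/0.04133 = 0.1233 M.
Ka(C5H5NH+) = Kw/Kb = 1.0e-14 / 1.7 x 10^-9 = 5.88e-6.
[H^+] = sqrt(Ka x [C5H5NH+]) = sqrt(5.88e-6 x 0.1233) = 0.000852 M.
pH = -log(0.000852) = 3.07.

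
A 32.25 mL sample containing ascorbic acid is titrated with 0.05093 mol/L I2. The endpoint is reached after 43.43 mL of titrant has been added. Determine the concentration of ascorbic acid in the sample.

n(I2) = 0.05093 x 0.04343 = 0.002212 mol.
From the balanced equation, 1 mol I2 reacts with 1 mol ascorbic acid, so n(ascorbic acid) = 0.002212 x 1/1 = 0.002212 mol.
[ascorbic acid] = 0.002212 / 0.03225 L = 0.0686 M.

0.0686 M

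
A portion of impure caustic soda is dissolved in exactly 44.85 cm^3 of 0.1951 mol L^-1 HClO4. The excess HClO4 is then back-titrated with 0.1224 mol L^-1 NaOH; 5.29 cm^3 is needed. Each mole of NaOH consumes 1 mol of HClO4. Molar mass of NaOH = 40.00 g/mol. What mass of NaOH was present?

Total n(HClO4) added = 0.1951 x 0.04485 = 0.008750 mol.
n(NaOH) used = 0.1224 x 0.005290 = 0.0006475 mol, which equals the excess n(HClO4).
So n(HClO4) consumed by the sample = 0.008750 - 0.0006475 = 0.008103 mol.
n(NaOH) = 0.008103 / 1 = 0.008103 mol.
mass = 0.008103 mol x 40.00 g/mol = 0.324 g.

0.324 g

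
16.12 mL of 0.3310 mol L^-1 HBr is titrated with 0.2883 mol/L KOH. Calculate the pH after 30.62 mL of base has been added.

12.87

n(acid) = 0.3310 x 0.01612 = 0.005336 mol; n(KOH) added = 0.2883 x 0.03062 = 0.008828 mol.
Base is in excess by 0.008828 - 0.005336 = 0.003492 mol in a total volume of 0.04674 L.
[OH^-] = 0.003492/0.04674 = 0.07471 M, so pOH = 1.13 and pH = 14.00 - 1.13 = 12.87.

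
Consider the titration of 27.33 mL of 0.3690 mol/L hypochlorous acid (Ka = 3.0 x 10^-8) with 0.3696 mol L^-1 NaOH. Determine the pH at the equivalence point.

10.39

n(HClO) = 0.3690 x 0.02733 = 0.01008 mol; V(NaOH) at equivalence = 0.01008/0.3696 = 0.02729 L.
At equivalence all the acid is converted to ClO-; total volume = 0.02733 + 0.02729 = 0.05462 L, so [ClO-] = 0.01008/0.05462 = 0.1846 M.
Kb = Kw/Ka = 1.0e-14 / 3.0 x 10^-8 = 3.33e-7.
[OH^-] = sqrt(Kb x [ClO-]) = sqrt(3.33e-7 x 0.1846) = 0.000248 M.
pOH = 3.61, so pH = 14.00 - 3.61 = 10.39.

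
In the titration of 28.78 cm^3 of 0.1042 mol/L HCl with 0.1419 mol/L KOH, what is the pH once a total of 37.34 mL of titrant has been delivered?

12.54

n(acid) = 0.1042 x 0.02878 = 0.002999 mol; n(KOH) added = 0.1419 x 0.03734 = 0.005299 mol.
Base is in excess by 0.005299 - 0.002999 = 0.002300 mol in a total volume of 0.06612 L.
[OH^-] = 0.002300/0.06612 = 0.03478 M, so pOH = 1.46 and pH = 14.00 - 1.46 = 12.54.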